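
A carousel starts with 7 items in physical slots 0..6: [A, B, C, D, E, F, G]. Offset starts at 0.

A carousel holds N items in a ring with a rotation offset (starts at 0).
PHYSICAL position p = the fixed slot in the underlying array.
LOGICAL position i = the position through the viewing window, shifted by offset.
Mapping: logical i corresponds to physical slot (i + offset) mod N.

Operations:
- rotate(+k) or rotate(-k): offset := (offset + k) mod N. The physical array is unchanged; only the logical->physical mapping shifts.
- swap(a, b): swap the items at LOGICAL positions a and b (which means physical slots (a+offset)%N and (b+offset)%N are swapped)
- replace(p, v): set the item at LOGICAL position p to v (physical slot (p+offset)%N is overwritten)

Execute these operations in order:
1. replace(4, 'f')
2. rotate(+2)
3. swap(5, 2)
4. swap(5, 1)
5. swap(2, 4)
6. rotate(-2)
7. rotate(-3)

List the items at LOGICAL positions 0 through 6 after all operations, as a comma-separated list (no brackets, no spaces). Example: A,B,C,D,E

After op 1 (replace(4, 'f')): offset=0, physical=[A,B,C,D,f,F,G], logical=[A,B,C,D,f,F,G]
After op 2 (rotate(+2)): offset=2, physical=[A,B,C,D,f,F,G], logical=[C,D,f,F,G,A,B]
After op 3 (swap(5, 2)): offset=2, physical=[f,B,C,D,A,F,G], logical=[C,D,A,F,G,f,B]
After op 4 (swap(5, 1)): offset=2, physical=[D,B,C,f,A,F,G], logical=[C,f,A,F,G,D,B]
After op 5 (swap(2, 4)): offset=2, physical=[D,B,C,f,G,F,A], logical=[C,f,G,F,A,D,B]
After op 6 (rotate(-2)): offset=0, physical=[D,B,C,f,G,F,A], logical=[D,B,C,f,G,F,A]
After op 7 (rotate(-3)): offset=4, physical=[D,B,C,f,G,F,A], logical=[G,F,A,D,B,C,f]

Answer: G,F,A,D,B,C,f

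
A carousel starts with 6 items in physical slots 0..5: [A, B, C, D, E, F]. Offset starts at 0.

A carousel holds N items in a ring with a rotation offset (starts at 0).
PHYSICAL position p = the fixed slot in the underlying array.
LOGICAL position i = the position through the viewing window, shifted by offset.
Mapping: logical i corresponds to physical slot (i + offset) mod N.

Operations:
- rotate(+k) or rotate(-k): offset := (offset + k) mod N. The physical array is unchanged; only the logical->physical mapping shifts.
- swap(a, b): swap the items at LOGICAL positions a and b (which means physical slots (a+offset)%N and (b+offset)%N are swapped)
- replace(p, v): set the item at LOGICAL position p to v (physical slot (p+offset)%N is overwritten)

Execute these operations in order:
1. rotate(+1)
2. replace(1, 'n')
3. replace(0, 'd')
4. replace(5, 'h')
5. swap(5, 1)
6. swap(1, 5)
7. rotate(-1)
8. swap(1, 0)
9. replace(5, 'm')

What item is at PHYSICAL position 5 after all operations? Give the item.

After op 1 (rotate(+1)): offset=1, physical=[A,B,C,D,E,F], logical=[B,C,D,E,F,A]
After op 2 (replace(1, 'n')): offset=1, physical=[A,B,n,D,E,F], logical=[B,n,D,E,F,A]
After op 3 (replace(0, 'd')): offset=1, physical=[A,d,n,D,E,F], logical=[d,n,D,E,F,A]
After op 4 (replace(5, 'h')): offset=1, physical=[h,d,n,D,E,F], logical=[d,n,D,E,F,h]
After op 5 (swap(5, 1)): offset=1, physical=[n,d,h,D,E,F], logical=[d,h,D,E,F,n]
After op 6 (swap(1, 5)): offset=1, physical=[h,d,n,D,E,F], logical=[d,n,D,E,F,h]
After op 7 (rotate(-1)): offset=0, physical=[h,d,n,D,E,F], logical=[h,d,n,D,E,F]
After op 8 (swap(1, 0)): offset=0, physical=[d,h,n,D,E,F], logical=[d,h,n,D,E,F]
After op 9 (replace(5, 'm')): offset=0, physical=[d,h,n,D,E,m], logical=[d,h,n,D,E,m]

Answer: m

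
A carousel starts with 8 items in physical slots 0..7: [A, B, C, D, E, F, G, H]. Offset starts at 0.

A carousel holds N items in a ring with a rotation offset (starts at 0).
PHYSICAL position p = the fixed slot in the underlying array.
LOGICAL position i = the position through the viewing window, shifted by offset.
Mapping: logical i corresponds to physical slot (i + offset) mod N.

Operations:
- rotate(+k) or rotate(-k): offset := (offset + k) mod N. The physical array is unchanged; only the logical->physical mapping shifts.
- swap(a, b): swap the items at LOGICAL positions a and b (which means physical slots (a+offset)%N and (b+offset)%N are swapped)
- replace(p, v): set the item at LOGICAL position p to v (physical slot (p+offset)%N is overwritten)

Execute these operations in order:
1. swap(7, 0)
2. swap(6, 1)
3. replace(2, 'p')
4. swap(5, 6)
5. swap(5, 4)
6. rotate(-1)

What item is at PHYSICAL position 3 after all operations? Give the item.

After op 1 (swap(7, 0)): offset=0, physical=[H,B,C,D,E,F,G,A], logical=[H,B,C,D,E,F,G,A]
After op 2 (swap(6, 1)): offset=0, physical=[H,G,C,D,E,F,B,A], logical=[H,G,C,D,E,F,B,A]
After op 3 (replace(2, 'p')): offset=0, physical=[H,G,p,D,E,F,B,A], logical=[H,G,p,D,E,F,B,A]
After op 4 (swap(5, 6)): offset=0, physical=[H,G,p,D,E,B,F,A], logical=[H,G,p,D,E,B,F,A]
After op 5 (swap(5, 4)): offset=0, physical=[H,G,p,D,B,E,F,A], logical=[H,G,p,D,B,E,F,A]
After op 6 (rotate(-1)): offset=7, physical=[H,G,p,D,B,E,F,A], logical=[A,H,G,p,D,B,E,F]

Answer: D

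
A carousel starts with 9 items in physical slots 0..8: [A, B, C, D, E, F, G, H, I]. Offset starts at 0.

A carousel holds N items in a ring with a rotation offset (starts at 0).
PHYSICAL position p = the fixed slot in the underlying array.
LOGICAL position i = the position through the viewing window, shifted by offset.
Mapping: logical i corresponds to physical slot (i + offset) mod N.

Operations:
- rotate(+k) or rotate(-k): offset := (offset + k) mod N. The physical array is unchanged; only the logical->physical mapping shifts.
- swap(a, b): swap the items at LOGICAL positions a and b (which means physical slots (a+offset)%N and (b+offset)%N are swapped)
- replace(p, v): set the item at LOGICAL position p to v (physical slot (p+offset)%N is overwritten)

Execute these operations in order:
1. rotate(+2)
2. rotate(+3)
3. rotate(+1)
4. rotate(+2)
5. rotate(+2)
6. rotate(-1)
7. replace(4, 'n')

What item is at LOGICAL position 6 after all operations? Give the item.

After op 1 (rotate(+2)): offset=2, physical=[A,B,C,D,E,F,G,H,I], logical=[C,D,E,F,G,H,I,A,B]
After op 2 (rotate(+3)): offset=5, physical=[A,B,C,D,E,F,G,H,I], logical=[F,G,H,I,A,B,C,D,E]
After op 3 (rotate(+1)): offset=6, physical=[A,B,C,D,E,F,G,H,I], logical=[G,H,I,A,B,C,D,E,F]
After op 4 (rotate(+2)): offset=8, physical=[A,B,C,D,E,F,G,H,I], logical=[I,A,B,C,D,E,F,G,H]
After op 5 (rotate(+2)): offset=1, physical=[A,B,C,D,E,F,G,H,I], logical=[B,C,D,E,F,G,H,I,A]
After op 6 (rotate(-1)): offset=0, physical=[A,B,C,D,E,F,G,H,I], logical=[A,B,C,D,E,F,G,H,I]
After op 7 (replace(4, 'n')): offset=0, physical=[A,B,C,D,n,F,G,H,I], logical=[A,B,C,D,n,F,G,H,I]

Answer: G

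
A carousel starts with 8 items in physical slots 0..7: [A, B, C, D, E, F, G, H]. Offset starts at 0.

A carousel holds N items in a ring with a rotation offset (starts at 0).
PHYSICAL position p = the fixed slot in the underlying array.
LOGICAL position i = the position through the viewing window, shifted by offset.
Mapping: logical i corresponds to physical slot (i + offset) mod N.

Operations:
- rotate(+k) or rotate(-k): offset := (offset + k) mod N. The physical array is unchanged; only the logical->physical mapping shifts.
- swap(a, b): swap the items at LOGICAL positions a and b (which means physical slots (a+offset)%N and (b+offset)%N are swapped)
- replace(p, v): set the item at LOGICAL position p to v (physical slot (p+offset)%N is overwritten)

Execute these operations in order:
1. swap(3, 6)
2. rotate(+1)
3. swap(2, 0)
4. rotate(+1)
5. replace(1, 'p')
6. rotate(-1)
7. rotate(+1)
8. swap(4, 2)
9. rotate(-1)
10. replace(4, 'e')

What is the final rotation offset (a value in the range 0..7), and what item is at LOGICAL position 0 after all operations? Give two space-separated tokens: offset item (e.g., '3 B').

Answer: 1 G

Derivation:
After op 1 (swap(3, 6)): offset=0, physical=[A,B,C,G,E,F,D,H], logical=[A,B,C,G,E,F,D,H]
After op 2 (rotate(+1)): offset=1, physical=[A,B,C,G,E,F,D,H], logical=[B,C,G,E,F,D,H,A]
After op 3 (swap(2, 0)): offset=1, physical=[A,G,C,B,E,F,D,H], logical=[G,C,B,E,F,D,H,A]
After op 4 (rotate(+1)): offset=2, physical=[A,G,C,B,E,F,D,H], logical=[C,B,E,F,D,H,A,G]
After op 5 (replace(1, 'p')): offset=2, physical=[A,G,C,p,E,F,D,H], logical=[C,p,E,F,D,H,A,G]
After op 6 (rotate(-1)): offset=1, physical=[A,G,C,p,E,F,D,H], logical=[G,C,p,E,F,D,H,A]
After op 7 (rotate(+1)): offset=2, physical=[A,G,C,p,E,F,D,H], logical=[C,p,E,F,D,H,A,G]
After op 8 (swap(4, 2)): offset=2, physical=[A,G,C,p,D,F,E,H], logical=[C,p,D,F,E,H,A,G]
After op 9 (rotate(-1)): offset=1, physical=[A,G,C,p,D,F,E,H], logical=[G,C,p,D,F,E,H,A]
After op 10 (replace(4, 'e')): offset=1, physical=[A,G,C,p,D,e,E,H], logical=[G,C,p,D,e,E,H,A]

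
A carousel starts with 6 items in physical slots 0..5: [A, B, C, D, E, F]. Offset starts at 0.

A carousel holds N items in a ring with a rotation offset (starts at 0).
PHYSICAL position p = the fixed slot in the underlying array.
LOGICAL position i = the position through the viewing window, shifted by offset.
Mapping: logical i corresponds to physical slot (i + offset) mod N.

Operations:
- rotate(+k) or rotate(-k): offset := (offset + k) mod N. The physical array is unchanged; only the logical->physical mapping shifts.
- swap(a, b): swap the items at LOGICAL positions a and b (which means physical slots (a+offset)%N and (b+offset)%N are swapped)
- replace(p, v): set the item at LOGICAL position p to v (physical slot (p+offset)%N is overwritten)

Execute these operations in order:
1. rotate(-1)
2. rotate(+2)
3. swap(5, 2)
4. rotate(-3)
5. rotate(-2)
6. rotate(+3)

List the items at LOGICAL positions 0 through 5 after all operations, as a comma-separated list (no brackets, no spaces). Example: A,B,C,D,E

After op 1 (rotate(-1)): offset=5, physical=[A,B,C,D,E,F], logical=[F,A,B,C,D,E]
After op 2 (rotate(+2)): offset=1, physical=[A,B,C,D,E,F], logical=[B,C,D,E,F,A]
After op 3 (swap(5, 2)): offset=1, physical=[D,B,C,A,E,F], logical=[B,C,A,E,F,D]
After op 4 (rotate(-3)): offset=4, physical=[D,B,C,A,E,F], logical=[E,F,D,B,C,A]
After op 5 (rotate(-2)): offset=2, physical=[D,B,C,A,E,F], logical=[C,A,E,F,D,B]
After op 6 (rotate(+3)): offset=5, physical=[D,B,C,A,E,F], logical=[F,D,B,C,A,E]

Answer: F,D,B,C,A,E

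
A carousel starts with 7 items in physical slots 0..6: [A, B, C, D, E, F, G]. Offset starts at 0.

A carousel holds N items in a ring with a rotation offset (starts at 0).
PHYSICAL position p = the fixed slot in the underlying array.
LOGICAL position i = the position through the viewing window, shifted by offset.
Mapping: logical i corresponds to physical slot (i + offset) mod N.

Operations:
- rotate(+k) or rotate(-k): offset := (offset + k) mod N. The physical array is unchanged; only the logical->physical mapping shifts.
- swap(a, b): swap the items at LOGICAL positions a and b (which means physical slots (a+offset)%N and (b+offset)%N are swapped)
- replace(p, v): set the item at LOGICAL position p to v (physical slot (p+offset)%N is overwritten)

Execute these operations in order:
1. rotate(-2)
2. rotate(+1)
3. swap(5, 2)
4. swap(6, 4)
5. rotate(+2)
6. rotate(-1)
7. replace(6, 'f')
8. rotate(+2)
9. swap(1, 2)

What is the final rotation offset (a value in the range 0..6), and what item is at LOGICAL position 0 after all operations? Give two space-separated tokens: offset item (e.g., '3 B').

Answer: 2 C

Derivation:
After op 1 (rotate(-2)): offset=5, physical=[A,B,C,D,E,F,G], logical=[F,G,A,B,C,D,E]
After op 2 (rotate(+1)): offset=6, physical=[A,B,C,D,E,F,G], logical=[G,A,B,C,D,E,F]
After op 3 (swap(5, 2)): offset=6, physical=[A,E,C,D,B,F,G], logical=[G,A,E,C,D,B,F]
After op 4 (swap(6, 4)): offset=6, physical=[A,E,C,F,B,D,G], logical=[G,A,E,C,F,B,D]
After op 5 (rotate(+2)): offset=1, physical=[A,E,C,F,B,D,G], logical=[E,C,F,B,D,G,A]
After op 6 (rotate(-1)): offset=0, physical=[A,E,C,F,B,D,G], logical=[A,E,C,F,B,D,G]
After op 7 (replace(6, 'f')): offset=0, physical=[A,E,C,F,B,D,f], logical=[A,E,C,F,B,D,f]
After op 8 (rotate(+2)): offset=2, physical=[A,E,C,F,B,D,f], logical=[C,F,B,D,f,A,E]
After op 9 (swap(1, 2)): offset=2, physical=[A,E,C,B,F,D,f], logical=[C,B,F,D,f,A,E]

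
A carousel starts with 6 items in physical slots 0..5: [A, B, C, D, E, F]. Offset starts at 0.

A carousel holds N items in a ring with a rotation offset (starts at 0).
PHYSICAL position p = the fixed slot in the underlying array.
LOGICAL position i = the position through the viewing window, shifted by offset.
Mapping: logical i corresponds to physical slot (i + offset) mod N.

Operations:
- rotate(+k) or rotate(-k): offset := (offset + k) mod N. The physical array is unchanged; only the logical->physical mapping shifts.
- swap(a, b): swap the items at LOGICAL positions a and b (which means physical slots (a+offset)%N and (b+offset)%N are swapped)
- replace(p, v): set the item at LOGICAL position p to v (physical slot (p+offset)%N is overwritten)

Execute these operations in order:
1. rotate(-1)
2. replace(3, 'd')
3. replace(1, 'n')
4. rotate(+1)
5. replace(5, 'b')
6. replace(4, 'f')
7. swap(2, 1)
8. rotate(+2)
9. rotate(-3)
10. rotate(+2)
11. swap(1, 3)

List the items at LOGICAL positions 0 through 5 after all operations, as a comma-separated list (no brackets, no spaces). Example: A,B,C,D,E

Answer: d,f,D,B,b,n

Derivation:
After op 1 (rotate(-1)): offset=5, physical=[A,B,C,D,E,F], logical=[F,A,B,C,D,E]
After op 2 (replace(3, 'd')): offset=5, physical=[A,B,d,D,E,F], logical=[F,A,B,d,D,E]
After op 3 (replace(1, 'n')): offset=5, physical=[n,B,d,D,E,F], logical=[F,n,B,d,D,E]
After op 4 (rotate(+1)): offset=0, physical=[n,B,d,D,E,F], logical=[n,B,d,D,E,F]
After op 5 (replace(5, 'b')): offset=0, physical=[n,B,d,D,E,b], logical=[n,B,d,D,E,b]
After op 6 (replace(4, 'f')): offset=0, physical=[n,B,d,D,f,b], logical=[n,B,d,D,f,b]
After op 7 (swap(2, 1)): offset=0, physical=[n,d,B,D,f,b], logical=[n,d,B,D,f,b]
After op 8 (rotate(+2)): offset=2, physical=[n,d,B,D,f,b], logical=[B,D,f,b,n,d]
After op 9 (rotate(-3)): offset=5, physical=[n,d,B,D,f,b], logical=[b,n,d,B,D,f]
After op 10 (rotate(+2)): offset=1, physical=[n,d,B,D,f,b], logical=[d,B,D,f,b,n]
After op 11 (swap(1, 3)): offset=1, physical=[n,d,f,D,B,b], logical=[d,f,D,B,b,n]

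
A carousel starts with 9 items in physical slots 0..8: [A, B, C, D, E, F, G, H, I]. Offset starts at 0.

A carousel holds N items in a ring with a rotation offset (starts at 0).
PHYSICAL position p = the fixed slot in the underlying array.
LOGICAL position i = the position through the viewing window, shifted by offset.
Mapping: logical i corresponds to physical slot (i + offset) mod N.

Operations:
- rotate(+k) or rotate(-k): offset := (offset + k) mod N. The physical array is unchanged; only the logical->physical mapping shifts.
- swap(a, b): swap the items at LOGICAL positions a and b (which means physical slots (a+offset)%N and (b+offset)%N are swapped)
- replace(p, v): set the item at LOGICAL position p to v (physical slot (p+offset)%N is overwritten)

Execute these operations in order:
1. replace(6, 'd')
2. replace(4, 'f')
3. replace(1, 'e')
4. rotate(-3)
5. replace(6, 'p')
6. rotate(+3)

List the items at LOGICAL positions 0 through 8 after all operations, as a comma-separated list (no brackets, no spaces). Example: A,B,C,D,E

Answer: A,e,C,p,f,F,d,H,I

Derivation:
After op 1 (replace(6, 'd')): offset=0, physical=[A,B,C,D,E,F,d,H,I], logical=[A,B,C,D,E,F,d,H,I]
After op 2 (replace(4, 'f')): offset=0, physical=[A,B,C,D,f,F,d,H,I], logical=[A,B,C,D,f,F,d,H,I]
After op 3 (replace(1, 'e')): offset=0, physical=[A,e,C,D,f,F,d,H,I], logical=[A,e,C,D,f,F,d,H,I]
After op 4 (rotate(-3)): offset=6, physical=[A,e,C,D,f,F,d,H,I], logical=[d,H,I,A,e,C,D,f,F]
After op 5 (replace(6, 'p')): offset=6, physical=[A,e,C,p,f,F,d,H,I], logical=[d,H,I,A,e,C,p,f,F]
After op 6 (rotate(+3)): offset=0, physical=[A,e,C,p,f,F,d,H,I], logical=[A,e,C,p,f,F,d,H,I]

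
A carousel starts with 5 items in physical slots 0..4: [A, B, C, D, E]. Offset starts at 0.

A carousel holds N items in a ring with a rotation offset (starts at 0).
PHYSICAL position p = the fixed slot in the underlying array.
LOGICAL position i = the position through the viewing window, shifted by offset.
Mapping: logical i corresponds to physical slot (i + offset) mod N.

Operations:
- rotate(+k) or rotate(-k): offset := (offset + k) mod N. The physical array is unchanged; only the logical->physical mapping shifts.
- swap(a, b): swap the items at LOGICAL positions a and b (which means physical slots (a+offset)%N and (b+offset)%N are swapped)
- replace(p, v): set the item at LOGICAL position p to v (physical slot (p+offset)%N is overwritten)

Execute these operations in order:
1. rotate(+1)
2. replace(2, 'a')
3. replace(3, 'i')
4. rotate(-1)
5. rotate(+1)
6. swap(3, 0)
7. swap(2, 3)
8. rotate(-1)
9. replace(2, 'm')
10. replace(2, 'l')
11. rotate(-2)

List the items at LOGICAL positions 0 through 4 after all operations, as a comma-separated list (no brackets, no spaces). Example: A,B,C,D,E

Answer: B,a,A,i,l

Derivation:
After op 1 (rotate(+1)): offset=1, physical=[A,B,C,D,E], logical=[B,C,D,E,A]
After op 2 (replace(2, 'a')): offset=1, physical=[A,B,C,a,E], logical=[B,C,a,E,A]
After op 3 (replace(3, 'i')): offset=1, physical=[A,B,C,a,i], logical=[B,C,a,i,A]
After op 4 (rotate(-1)): offset=0, physical=[A,B,C,a,i], logical=[A,B,C,a,i]
After op 5 (rotate(+1)): offset=1, physical=[A,B,C,a,i], logical=[B,C,a,i,A]
After op 6 (swap(3, 0)): offset=1, physical=[A,i,C,a,B], logical=[i,C,a,B,A]
After op 7 (swap(2, 3)): offset=1, physical=[A,i,C,B,a], logical=[i,C,B,a,A]
After op 8 (rotate(-1)): offset=0, physical=[A,i,C,B,a], logical=[A,i,C,B,a]
After op 9 (replace(2, 'm')): offset=0, physical=[A,i,m,B,a], logical=[A,i,m,B,a]
After op 10 (replace(2, 'l')): offset=0, physical=[A,i,l,B,a], logical=[A,i,l,B,a]
After op 11 (rotate(-2)): offset=3, physical=[A,i,l,B,a], logical=[B,a,A,i,l]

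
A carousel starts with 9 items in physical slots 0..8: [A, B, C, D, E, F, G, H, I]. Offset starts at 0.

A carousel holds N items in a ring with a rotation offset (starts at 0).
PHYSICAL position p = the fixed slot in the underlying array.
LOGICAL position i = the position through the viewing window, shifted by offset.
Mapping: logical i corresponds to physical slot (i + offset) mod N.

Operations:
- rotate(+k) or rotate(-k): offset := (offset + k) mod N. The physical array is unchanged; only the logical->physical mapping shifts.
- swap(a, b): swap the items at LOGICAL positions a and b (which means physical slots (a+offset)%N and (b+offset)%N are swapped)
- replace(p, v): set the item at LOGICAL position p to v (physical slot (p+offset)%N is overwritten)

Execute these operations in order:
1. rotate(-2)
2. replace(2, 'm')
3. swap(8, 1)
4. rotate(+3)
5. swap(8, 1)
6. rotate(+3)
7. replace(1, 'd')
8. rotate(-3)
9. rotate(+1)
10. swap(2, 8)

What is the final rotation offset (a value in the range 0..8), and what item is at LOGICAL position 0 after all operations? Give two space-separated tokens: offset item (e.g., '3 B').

Answer: 2 m

Derivation:
After op 1 (rotate(-2)): offset=7, physical=[A,B,C,D,E,F,G,H,I], logical=[H,I,A,B,C,D,E,F,G]
After op 2 (replace(2, 'm')): offset=7, physical=[m,B,C,D,E,F,G,H,I], logical=[H,I,m,B,C,D,E,F,G]
After op 3 (swap(8, 1)): offset=7, physical=[m,B,C,D,E,F,I,H,G], logical=[H,G,m,B,C,D,E,F,I]
After op 4 (rotate(+3)): offset=1, physical=[m,B,C,D,E,F,I,H,G], logical=[B,C,D,E,F,I,H,G,m]
After op 5 (swap(8, 1)): offset=1, physical=[C,B,m,D,E,F,I,H,G], logical=[B,m,D,E,F,I,H,G,C]
After op 6 (rotate(+3)): offset=4, physical=[C,B,m,D,E,F,I,H,G], logical=[E,F,I,H,G,C,B,m,D]
After op 7 (replace(1, 'd')): offset=4, physical=[C,B,m,D,E,d,I,H,G], logical=[E,d,I,H,G,C,B,m,D]
After op 8 (rotate(-3)): offset=1, physical=[C,B,m,D,E,d,I,H,G], logical=[B,m,D,E,d,I,H,G,C]
After op 9 (rotate(+1)): offset=2, physical=[C,B,m,D,E,d,I,H,G], logical=[m,D,E,d,I,H,G,C,B]
After op 10 (swap(2, 8)): offset=2, physical=[C,E,m,D,B,d,I,H,G], logical=[m,D,B,d,I,H,G,C,E]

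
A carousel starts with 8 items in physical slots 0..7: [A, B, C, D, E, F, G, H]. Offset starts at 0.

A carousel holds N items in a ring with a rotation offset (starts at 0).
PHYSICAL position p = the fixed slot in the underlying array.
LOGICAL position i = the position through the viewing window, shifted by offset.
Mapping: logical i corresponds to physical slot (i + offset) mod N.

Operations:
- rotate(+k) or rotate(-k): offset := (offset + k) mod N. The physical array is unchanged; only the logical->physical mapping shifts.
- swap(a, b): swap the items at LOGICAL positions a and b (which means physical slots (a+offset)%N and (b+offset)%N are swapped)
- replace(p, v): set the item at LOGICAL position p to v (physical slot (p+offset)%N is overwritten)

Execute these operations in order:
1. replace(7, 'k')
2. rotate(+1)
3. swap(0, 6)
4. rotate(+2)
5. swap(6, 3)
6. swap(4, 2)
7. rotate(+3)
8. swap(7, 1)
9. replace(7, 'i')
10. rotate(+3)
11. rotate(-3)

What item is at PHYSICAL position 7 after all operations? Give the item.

Answer: B

Derivation:
After op 1 (replace(7, 'k')): offset=0, physical=[A,B,C,D,E,F,G,k], logical=[A,B,C,D,E,F,G,k]
After op 2 (rotate(+1)): offset=1, physical=[A,B,C,D,E,F,G,k], logical=[B,C,D,E,F,G,k,A]
After op 3 (swap(0, 6)): offset=1, physical=[A,k,C,D,E,F,G,B], logical=[k,C,D,E,F,G,B,A]
After op 4 (rotate(+2)): offset=3, physical=[A,k,C,D,E,F,G,B], logical=[D,E,F,G,B,A,k,C]
After op 5 (swap(6, 3)): offset=3, physical=[A,G,C,D,E,F,k,B], logical=[D,E,F,k,B,A,G,C]
After op 6 (swap(4, 2)): offset=3, physical=[A,G,C,D,E,B,k,F], logical=[D,E,B,k,F,A,G,C]
After op 7 (rotate(+3)): offset=6, physical=[A,G,C,D,E,B,k,F], logical=[k,F,A,G,C,D,E,B]
After op 8 (swap(7, 1)): offset=6, physical=[A,G,C,D,E,F,k,B], logical=[k,B,A,G,C,D,E,F]
After op 9 (replace(7, 'i')): offset=6, physical=[A,G,C,D,E,i,k,B], logical=[k,B,A,G,C,D,E,i]
After op 10 (rotate(+3)): offset=1, physical=[A,G,C,D,E,i,k,B], logical=[G,C,D,E,i,k,B,A]
After op 11 (rotate(-3)): offset=6, physical=[A,G,C,D,E,i,k,B], logical=[k,B,A,G,C,D,E,i]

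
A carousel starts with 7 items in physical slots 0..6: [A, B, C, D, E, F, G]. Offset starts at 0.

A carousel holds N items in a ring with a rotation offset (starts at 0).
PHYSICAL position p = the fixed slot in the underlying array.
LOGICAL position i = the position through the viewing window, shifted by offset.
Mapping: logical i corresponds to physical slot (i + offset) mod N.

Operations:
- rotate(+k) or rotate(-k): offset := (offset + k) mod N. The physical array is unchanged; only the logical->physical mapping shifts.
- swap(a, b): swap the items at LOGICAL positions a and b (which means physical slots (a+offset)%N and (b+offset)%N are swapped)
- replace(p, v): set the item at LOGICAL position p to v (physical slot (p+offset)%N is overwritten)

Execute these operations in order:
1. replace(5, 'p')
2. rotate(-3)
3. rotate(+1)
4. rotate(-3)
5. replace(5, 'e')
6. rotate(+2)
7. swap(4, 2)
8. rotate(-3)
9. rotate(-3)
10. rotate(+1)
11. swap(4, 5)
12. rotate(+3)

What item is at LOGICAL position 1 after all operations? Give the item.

Answer: E

Derivation:
After op 1 (replace(5, 'p')): offset=0, physical=[A,B,C,D,E,p,G], logical=[A,B,C,D,E,p,G]
After op 2 (rotate(-3)): offset=4, physical=[A,B,C,D,E,p,G], logical=[E,p,G,A,B,C,D]
After op 3 (rotate(+1)): offset=5, physical=[A,B,C,D,E,p,G], logical=[p,G,A,B,C,D,E]
After op 4 (rotate(-3)): offset=2, physical=[A,B,C,D,E,p,G], logical=[C,D,E,p,G,A,B]
After op 5 (replace(5, 'e')): offset=2, physical=[e,B,C,D,E,p,G], logical=[C,D,E,p,G,e,B]
After op 6 (rotate(+2)): offset=4, physical=[e,B,C,D,E,p,G], logical=[E,p,G,e,B,C,D]
After op 7 (swap(4, 2)): offset=4, physical=[e,G,C,D,E,p,B], logical=[E,p,B,e,G,C,D]
After op 8 (rotate(-3)): offset=1, physical=[e,G,C,D,E,p,B], logical=[G,C,D,E,p,B,e]
After op 9 (rotate(-3)): offset=5, physical=[e,G,C,D,E,p,B], logical=[p,B,e,G,C,D,E]
After op 10 (rotate(+1)): offset=6, physical=[e,G,C,D,E,p,B], logical=[B,e,G,C,D,E,p]
After op 11 (swap(4, 5)): offset=6, physical=[e,G,C,E,D,p,B], logical=[B,e,G,C,E,D,p]
After op 12 (rotate(+3)): offset=2, physical=[e,G,C,E,D,p,B], logical=[C,E,D,p,B,e,G]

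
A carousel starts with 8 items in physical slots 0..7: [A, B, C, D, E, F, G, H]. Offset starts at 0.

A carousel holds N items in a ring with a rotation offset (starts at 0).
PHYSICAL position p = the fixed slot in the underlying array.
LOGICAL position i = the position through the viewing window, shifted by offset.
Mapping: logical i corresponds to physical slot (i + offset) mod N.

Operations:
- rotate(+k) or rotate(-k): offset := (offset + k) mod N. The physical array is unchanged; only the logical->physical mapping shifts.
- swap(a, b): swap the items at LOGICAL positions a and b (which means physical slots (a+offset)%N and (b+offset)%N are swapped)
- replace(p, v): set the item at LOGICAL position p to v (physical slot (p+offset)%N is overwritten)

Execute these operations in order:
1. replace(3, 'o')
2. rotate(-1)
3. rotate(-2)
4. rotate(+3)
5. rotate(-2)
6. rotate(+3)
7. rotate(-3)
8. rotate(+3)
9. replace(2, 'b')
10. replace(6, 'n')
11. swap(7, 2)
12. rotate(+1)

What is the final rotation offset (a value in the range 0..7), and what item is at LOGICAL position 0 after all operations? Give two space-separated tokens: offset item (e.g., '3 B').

Answer: 2 C

Derivation:
After op 1 (replace(3, 'o')): offset=0, physical=[A,B,C,o,E,F,G,H], logical=[A,B,C,o,E,F,G,H]
After op 2 (rotate(-1)): offset=7, physical=[A,B,C,o,E,F,G,H], logical=[H,A,B,C,o,E,F,G]
After op 3 (rotate(-2)): offset=5, physical=[A,B,C,o,E,F,G,H], logical=[F,G,H,A,B,C,o,E]
After op 4 (rotate(+3)): offset=0, physical=[A,B,C,o,E,F,G,H], logical=[A,B,C,o,E,F,G,H]
After op 5 (rotate(-2)): offset=6, physical=[A,B,C,o,E,F,G,H], logical=[G,H,A,B,C,o,E,F]
After op 6 (rotate(+3)): offset=1, physical=[A,B,C,o,E,F,G,H], logical=[B,C,o,E,F,G,H,A]
After op 7 (rotate(-3)): offset=6, physical=[A,B,C,o,E,F,G,H], logical=[G,H,A,B,C,o,E,F]
After op 8 (rotate(+3)): offset=1, physical=[A,B,C,o,E,F,G,H], logical=[B,C,o,E,F,G,H,A]
After op 9 (replace(2, 'b')): offset=1, physical=[A,B,C,b,E,F,G,H], logical=[B,C,b,E,F,G,H,A]
After op 10 (replace(6, 'n')): offset=1, physical=[A,B,C,b,E,F,G,n], logical=[B,C,b,E,F,G,n,A]
After op 11 (swap(7, 2)): offset=1, physical=[b,B,C,A,E,F,G,n], logical=[B,C,A,E,F,G,n,b]
After op 12 (rotate(+1)): offset=2, physical=[b,B,C,A,E,F,G,n], logical=[C,A,E,F,G,n,b,B]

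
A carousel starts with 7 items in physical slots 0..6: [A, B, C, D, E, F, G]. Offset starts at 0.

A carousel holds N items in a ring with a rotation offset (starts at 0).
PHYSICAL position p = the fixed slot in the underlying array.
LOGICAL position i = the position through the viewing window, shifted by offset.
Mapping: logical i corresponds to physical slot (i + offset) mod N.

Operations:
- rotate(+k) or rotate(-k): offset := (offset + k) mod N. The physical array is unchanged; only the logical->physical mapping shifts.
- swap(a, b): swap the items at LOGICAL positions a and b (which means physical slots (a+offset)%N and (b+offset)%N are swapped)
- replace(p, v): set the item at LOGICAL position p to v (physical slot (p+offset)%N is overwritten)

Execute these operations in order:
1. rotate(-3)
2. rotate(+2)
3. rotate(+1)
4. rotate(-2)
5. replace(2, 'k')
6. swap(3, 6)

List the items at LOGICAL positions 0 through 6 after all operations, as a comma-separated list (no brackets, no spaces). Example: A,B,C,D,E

After op 1 (rotate(-3)): offset=4, physical=[A,B,C,D,E,F,G], logical=[E,F,G,A,B,C,D]
After op 2 (rotate(+2)): offset=6, physical=[A,B,C,D,E,F,G], logical=[G,A,B,C,D,E,F]
After op 3 (rotate(+1)): offset=0, physical=[A,B,C,D,E,F,G], logical=[A,B,C,D,E,F,G]
After op 4 (rotate(-2)): offset=5, physical=[A,B,C,D,E,F,G], logical=[F,G,A,B,C,D,E]
After op 5 (replace(2, 'k')): offset=5, physical=[k,B,C,D,E,F,G], logical=[F,G,k,B,C,D,E]
After op 6 (swap(3, 6)): offset=5, physical=[k,E,C,D,B,F,G], logical=[F,G,k,E,C,D,B]

Answer: F,G,k,E,C,D,B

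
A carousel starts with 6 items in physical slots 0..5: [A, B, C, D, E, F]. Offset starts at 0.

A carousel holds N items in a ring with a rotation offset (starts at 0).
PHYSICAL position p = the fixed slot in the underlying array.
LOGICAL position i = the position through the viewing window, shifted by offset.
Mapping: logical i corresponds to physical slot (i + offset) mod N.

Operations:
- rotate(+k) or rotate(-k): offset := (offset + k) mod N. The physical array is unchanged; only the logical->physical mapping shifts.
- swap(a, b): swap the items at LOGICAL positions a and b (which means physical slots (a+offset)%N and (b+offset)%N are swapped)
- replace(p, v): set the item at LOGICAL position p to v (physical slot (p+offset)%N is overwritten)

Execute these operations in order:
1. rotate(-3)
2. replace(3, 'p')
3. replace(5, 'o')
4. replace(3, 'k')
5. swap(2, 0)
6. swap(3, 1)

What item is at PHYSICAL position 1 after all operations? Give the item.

Answer: B

Derivation:
After op 1 (rotate(-3)): offset=3, physical=[A,B,C,D,E,F], logical=[D,E,F,A,B,C]
After op 2 (replace(3, 'p')): offset=3, physical=[p,B,C,D,E,F], logical=[D,E,F,p,B,C]
After op 3 (replace(5, 'o')): offset=3, physical=[p,B,o,D,E,F], logical=[D,E,F,p,B,o]
After op 4 (replace(3, 'k')): offset=3, physical=[k,B,o,D,E,F], logical=[D,E,F,k,B,o]
After op 5 (swap(2, 0)): offset=3, physical=[k,B,o,F,E,D], logical=[F,E,D,k,B,o]
After op 6 (swap(3, 1)): offset=3, physical=[E,B,o,F,k,D], logical=[F,k,D,E,B,o]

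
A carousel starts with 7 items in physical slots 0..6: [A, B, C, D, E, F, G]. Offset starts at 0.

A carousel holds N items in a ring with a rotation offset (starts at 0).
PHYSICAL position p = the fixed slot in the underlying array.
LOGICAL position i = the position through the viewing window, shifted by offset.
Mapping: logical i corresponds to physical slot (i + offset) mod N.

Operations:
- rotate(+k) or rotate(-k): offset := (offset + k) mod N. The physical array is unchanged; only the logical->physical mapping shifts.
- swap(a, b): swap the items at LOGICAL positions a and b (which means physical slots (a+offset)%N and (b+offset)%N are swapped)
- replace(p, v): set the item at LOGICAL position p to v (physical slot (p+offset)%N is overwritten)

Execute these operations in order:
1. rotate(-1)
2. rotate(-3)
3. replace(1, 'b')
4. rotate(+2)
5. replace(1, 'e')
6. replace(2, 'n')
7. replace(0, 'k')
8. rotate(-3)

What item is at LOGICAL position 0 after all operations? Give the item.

After op 1 (rotate(-1)): offset=6, physical=[A,B,C,D,E,F,G], logical=[G,A,B,C,D,E,F]
After op 2 (rotate(-3)): offset=3, physical=[A,B,C,D,E,F,G], logical=[D,E,F,G,A,B,C]
After op 3 (replace(1, 'b')): offset=3, physical=[A,B,C,D,b,F,G], logical=[D,b,F,G,A,B,C]
After op 4 (rotate(+2)): offset=5, physical=[A,B,C,D,b,F,G], logical=[F,G,A,B,C,D,b]
After op 5 (replace(1, 'e')): offset=5, physical=[A,B,C,D,b,F,e], logical=[F,e,A,B,C,D,b]
After op 6 (replace(2, 'n')): offset=5, physical=[n,B,C,D,b,F,e], logical=[F,e,n,B,C,D,b]
After op 7 (replace(0, 'k')): offset=5, physical=[n,B,C,D,b,k,e], logical=[k,e,n,B,C,D,b]
After op 8 (rotate(-3)): offset=2, physical=[n,B,C,D,b,k,e], logical=[C,D,b,k,e,n,B]

Answer: C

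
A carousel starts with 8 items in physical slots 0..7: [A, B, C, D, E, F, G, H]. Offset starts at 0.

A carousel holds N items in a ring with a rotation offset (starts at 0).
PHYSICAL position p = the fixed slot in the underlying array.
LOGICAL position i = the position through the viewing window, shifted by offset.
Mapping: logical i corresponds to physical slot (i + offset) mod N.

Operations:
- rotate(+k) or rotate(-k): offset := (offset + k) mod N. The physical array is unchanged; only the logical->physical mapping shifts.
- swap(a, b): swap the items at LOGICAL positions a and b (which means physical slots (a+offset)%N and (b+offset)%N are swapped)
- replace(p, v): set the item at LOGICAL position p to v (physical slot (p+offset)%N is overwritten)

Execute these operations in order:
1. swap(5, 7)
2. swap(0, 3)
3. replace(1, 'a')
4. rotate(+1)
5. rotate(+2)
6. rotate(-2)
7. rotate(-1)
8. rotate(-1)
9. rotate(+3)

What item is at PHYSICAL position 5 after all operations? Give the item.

Answer: H

Derivation:
After op 1 (swap(5, 7)): offset=0, physical=[A,B,C,D,E,H,G,F], logical=[A,B,C,D,E,H,G,F]
After op 2 (swap(0, 3)): offset=0, physical=[D,B,C,A,E,H,G,F], logical=[D,B,C,A,E,H,G,F]
After op 3 (replace(1, 'a')): offset=0, physical=[D,a,C,A,E,H,G,F], logical=[D,a,C,A,E,H,G,F]
After op 4 (rotate(+1)): offset=1, physical=[D,a,C,A,E,H,G,F], logical=[a,C,A,E,H,G,F,D]
After op 5 (rotate(+2)): offset=3, physical=[D,a,C,A,E,H,G,F], logical=[A,E,H,G,F,D,a,C]
After op 6 (rotate(-2)): offset=1, physical=[D,a,C,A,E,H,G,F], logical=[a,C,A,E,H,G,F,D]
After op 7 (rotate(-1)): offset=0, physical=[D,a,C,A,E,H,G,F], logical=[D,a,C,A,E,H,G,F]
After op 8 (rotate(-1)): offset=7, physical=[D,a,C,A,E,H,G,F], logical=[F,D,a,C,A,E,H,G]
After op 9 (rotate(+3)): offset=2, physical=[D,a,C,A,E,H,G,F], logical=[C,A,E,H,G,F,D,a]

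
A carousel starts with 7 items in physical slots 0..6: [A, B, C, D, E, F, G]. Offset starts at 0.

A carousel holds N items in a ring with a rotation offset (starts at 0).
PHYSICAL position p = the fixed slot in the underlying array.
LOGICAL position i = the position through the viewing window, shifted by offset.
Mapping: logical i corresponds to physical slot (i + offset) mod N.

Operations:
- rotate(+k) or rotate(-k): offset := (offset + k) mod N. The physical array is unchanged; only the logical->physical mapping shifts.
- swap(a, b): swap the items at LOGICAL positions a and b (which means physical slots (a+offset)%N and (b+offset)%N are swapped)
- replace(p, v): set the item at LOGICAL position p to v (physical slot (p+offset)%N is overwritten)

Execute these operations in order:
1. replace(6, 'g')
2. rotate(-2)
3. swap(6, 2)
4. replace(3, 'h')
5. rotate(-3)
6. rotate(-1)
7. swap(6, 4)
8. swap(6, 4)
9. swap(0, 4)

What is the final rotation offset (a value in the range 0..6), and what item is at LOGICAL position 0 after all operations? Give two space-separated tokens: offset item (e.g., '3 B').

Answer: 1 F

Derivation:
After op 1 (replace(6, 'g')): offset=0, physical=[A,B,C,D,E,F,g], logical=[A,B,C,D,E,F,g]
After op 2 (rotate(-2)): offset=5, physical=[A,B,C,D,E,F,g], logical=[F,g,A,B,C,D,E]
After op 3 (swap(6, 2)): offset=5, physical=[E,B,C,D,A,F,g], logical=[F,g,E,B,C,D,A]
After op 4 (replace(3, 'h')): offset=5, physical=[E,h,C,D,A,F,g], logical=[F,g,E,h,C,D,A]
After op 5 (rotate(-3)): offset=2, physical=[E,h,C,D,A,F,g], logical=[C,D,A,F,g,E,h]
After op 6 (rotate(-1)): offset=1, physical=[E,h,C,D,A,F,g], logical=[h,C,D,A,F,g,E]
After op 7 (swap(6, 4)): offset=1, physical=[F,h,C,D,A,E,g], logical=[h,C,D,A,E,g,F]
After op 8 (swap(6, 4)): offset=1, physical=[E,h,C,D,A,F,g], logical=[h,C,D,A,F,g,E]
After op 9 (swap(0, 4)): offset=1, physical=[E,F,C,D,A,h,g], logical=[F,C,D,A,h,g,E]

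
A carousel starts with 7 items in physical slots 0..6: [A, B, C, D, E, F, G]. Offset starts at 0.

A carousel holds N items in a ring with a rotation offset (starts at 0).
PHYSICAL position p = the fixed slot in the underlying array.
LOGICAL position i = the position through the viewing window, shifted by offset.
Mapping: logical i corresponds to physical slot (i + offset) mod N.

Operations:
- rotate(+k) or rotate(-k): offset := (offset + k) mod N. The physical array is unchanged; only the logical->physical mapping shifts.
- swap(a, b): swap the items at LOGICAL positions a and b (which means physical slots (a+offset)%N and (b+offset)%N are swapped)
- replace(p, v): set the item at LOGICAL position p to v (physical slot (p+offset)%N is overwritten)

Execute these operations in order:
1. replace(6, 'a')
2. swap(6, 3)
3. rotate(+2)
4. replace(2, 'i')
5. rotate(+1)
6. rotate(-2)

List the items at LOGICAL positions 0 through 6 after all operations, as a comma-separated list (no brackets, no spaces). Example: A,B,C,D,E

After op 1 (replace(6, 'a')): offset=0, physical=[A,B,C,D,E,F,a], logical=[A,B,C,D,E,F,a]
After op 2 (swap(6, 3)): offset=0, physical=[A,B,C,a,E,F,D], logical=[A,B,C,a,E,F,D]
After op 3 (rotate(+2)): offset=2, physical=[A,B,C,a,E,F,D], logical=[C,a,E,F,D,A,B]
After op 4 (replace(2, 'i')): offset=2, physical=[A,B,C,a,i,F,D], logical=[C,a,i,F,D,A,B]
After op 5 (rotate(+1)): offset=3, physical=[A,B,C,a,i,F,D], logical=[a,i,F,D,A,B,C]
After op 6 (rotate(-2)): offset=1, physical=[A,B,C,a,i,F,D], logical=[B,C,a,i,F,D,A]

Answer: B,C,a,i,F,D,A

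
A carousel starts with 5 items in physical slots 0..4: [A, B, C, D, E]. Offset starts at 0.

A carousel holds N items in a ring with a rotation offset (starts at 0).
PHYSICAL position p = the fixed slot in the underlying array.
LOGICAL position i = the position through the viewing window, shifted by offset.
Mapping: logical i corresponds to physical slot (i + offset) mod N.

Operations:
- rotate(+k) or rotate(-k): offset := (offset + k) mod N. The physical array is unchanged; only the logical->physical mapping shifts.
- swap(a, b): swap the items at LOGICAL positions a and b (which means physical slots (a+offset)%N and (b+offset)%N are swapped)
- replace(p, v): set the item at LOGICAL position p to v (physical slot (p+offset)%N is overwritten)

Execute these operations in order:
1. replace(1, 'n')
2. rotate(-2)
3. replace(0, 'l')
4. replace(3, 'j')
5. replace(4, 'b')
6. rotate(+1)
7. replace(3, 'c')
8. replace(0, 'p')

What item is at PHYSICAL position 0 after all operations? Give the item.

After op 1 (replace(1, 'n')): offset=0, physical=[A,n,C,D,E], logical=[A,n,C,D,E]
After op 2 (rotate(-2)): offset=3, physical=[A,n,C,D,E], logical=[D,E,A,n,C]
After op 3 (replace(0, 'l')): offset=3, physical=[A,n,C,l,E], logical=[l,E,A,n,C]
After op 4 (replace(3, 'j')): offset=3, physical=[A,j,C,l,E], logical=[l,E,A,j,C]
After op 5 (replace(4, 'b')): offset=3, physical=[A,j,b,l,E], logical=[l,E,A,j,b]
After op 6 (rotate(+1)): offset=4, physical=[A,j,b,l,E], logical=[E,A,j,b,l]
After op 7 (replace(3, 'c')): offset=4, physical=[A,j,c,l,E], logical=[E,A,j,c,l]
After op 8 (replace(0, 'p')): offset=4, physical=[A,j,c,l,p], logical=[p,A,j,c,l]

Answer: A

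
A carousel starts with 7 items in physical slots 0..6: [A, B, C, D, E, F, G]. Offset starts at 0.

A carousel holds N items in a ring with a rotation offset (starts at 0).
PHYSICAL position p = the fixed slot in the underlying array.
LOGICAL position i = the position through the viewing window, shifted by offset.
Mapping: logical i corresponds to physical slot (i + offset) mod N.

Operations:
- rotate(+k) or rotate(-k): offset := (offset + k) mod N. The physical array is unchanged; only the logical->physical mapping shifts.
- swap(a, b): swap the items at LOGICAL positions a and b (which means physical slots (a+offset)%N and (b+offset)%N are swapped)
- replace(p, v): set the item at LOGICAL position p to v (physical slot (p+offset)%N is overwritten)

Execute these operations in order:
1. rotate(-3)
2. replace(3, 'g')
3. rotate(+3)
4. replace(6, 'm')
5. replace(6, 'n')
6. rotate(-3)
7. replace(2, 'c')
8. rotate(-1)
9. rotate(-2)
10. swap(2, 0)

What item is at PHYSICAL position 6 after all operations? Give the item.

Answer: c

Derivation:
After op 1 (rotate(-3)): offset=4, physical=[A,B,C,D,E,F,G], logical=[E,F,G,A,B,C,D]
After op 2 (replace(3, 'g')): offset=4, physical=[g,B,C,D,E,F,G], logical=[E,F,G,g,B,C,D]
After op 3 (rotate(+3)): offset=0, physical=[g,B,C,D,E,F,G], logical=[g,B,C,D,E,F,G]
After op 4 (replace(6, 'm')): offset=0, physical=[g,B,C,D,E,F,m], logical=[g,B,C,D,E,F,m]
After op 5 (replace(6, 'n')): offset=0, physical=[g,B,C,D,E,F,n], logical=[g,B,C,D,E,F,n]
After op 6 (rotate(-3)): offset=4, physical=[g,B,C,D,E,F,n], logical=[E,F,n,g,B,C,D]
After op 7 (replace(2, 'c')): offset=4, physical=[g,B,C,D,E,F,c], logical=[E,F,c,g,B,C,D]
After op 8 (rotate(-1)): offset=3, physical=[g,B,C,D,E,F,c], logical=[D,E,F,c,g,B,C]
After op 9 (rotate(-2)): offset=1, physical=[g,B,C,D,E,F,c], logical=[B,C,D,E,F,c,g]
After op 10 (swap(2, 0)): offset=1, physical=[g,D,C,B,E,F,c], logical=[D,C,B,E,F,c,g]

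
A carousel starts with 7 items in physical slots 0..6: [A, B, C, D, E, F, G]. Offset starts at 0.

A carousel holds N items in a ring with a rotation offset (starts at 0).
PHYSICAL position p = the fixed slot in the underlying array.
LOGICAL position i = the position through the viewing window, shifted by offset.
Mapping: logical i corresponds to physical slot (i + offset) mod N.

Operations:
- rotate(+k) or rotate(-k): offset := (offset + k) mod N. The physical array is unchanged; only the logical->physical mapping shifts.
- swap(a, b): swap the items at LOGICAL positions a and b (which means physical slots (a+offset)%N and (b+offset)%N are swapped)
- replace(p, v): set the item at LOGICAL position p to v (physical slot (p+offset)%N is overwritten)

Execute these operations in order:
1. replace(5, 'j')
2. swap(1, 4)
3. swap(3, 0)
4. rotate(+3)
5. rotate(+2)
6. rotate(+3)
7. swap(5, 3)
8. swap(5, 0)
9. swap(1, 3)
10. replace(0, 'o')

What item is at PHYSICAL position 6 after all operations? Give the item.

Answer: E

Derivation:
After op 1 (replace(5, 'j')): offset=0, physical=[A,B,C,D,E,j,G], logical=[A,B,C,D,E,j,G]
After op 2 (swap(1, 4)): offset=0, physical=[A,E,C,D,B,j,G], logical=[A,E,C,D,B,j,G]
After op 3 (swap(3, 0)): offset=0, physical=[D,E,C,A,B,j,G], logical=[D,E,C,A,B,j,G]
After op 4 (rotate(+3)): offset=3, physical=[D,E,C,A,B,j,G], logical=[A,B,j,G,D,E,C]
After op 5 (rotate(+2)): offset=5, physical=[D,E,C,A,B,j,G], logical=[j,G,D,E,C,A,B]
After op 6 (rotate(+3)): offset=1, physical=[D,E,C,A,B,j,G], logical=[E,C,A,B,j,G,D]
After op 7 (swap(5, 3)): offset=1, physical=[D,E,C,A,G,j,B], logical=[E,C,A,G,j,B,D]
After op 8 (swap(5, 0)): offset=1, physical=[D,B,C,A,G,j,E], logical=[B,C,A,G,j,E,D]
After op 9 (swap(1, 3)): offset=1, physical=[D,B,G,A,C,j,E], logical=[B,G,A,C,j,E,D]
After op 10 (replace(0, 'o')): offset=1, physical=[D,o,G,A,C,j,E], logical=[o,G,A,C,j,E,D]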